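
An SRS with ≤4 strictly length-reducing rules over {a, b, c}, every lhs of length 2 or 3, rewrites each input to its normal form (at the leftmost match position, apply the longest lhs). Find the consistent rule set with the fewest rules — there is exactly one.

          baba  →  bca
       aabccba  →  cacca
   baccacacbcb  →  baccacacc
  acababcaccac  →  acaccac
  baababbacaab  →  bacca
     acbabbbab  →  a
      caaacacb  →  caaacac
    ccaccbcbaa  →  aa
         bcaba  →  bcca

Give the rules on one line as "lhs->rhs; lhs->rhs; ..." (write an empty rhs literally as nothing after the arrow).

aab->ca; ab->c; cb->c; ccc->

  | baba => bca
  | aabccba => caccba => cacca
  | baccacacbcb => baccacaccb => baccacacc
  | acababcaccac => accabcaccac => accccaccac => acaccac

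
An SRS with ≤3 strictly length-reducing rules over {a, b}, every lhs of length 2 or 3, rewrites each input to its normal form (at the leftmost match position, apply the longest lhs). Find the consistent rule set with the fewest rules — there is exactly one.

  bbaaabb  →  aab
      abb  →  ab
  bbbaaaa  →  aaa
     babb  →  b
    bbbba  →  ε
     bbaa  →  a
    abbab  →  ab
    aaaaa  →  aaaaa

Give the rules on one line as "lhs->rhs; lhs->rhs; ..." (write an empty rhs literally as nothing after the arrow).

  | bbaaabb => baaabb => aabb => aab
  | abb => ab
  | bbbaaaa => bbaaaa => baaaa => aaa
  | babb => bb => b

ba->; bb->b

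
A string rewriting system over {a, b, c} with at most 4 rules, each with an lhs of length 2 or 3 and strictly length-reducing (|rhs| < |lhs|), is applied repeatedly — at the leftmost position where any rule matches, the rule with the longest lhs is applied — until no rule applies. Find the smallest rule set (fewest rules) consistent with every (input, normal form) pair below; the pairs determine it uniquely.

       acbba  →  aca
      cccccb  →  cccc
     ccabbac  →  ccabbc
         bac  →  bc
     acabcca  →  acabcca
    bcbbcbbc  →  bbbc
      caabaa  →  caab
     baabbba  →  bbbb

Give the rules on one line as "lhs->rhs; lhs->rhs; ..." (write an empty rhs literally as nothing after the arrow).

acb->ac; ba->b; cb->

  | acbba => acba => aca
  | cccccb => cccc
  | ccabbac => ccabbc
  | bac => bc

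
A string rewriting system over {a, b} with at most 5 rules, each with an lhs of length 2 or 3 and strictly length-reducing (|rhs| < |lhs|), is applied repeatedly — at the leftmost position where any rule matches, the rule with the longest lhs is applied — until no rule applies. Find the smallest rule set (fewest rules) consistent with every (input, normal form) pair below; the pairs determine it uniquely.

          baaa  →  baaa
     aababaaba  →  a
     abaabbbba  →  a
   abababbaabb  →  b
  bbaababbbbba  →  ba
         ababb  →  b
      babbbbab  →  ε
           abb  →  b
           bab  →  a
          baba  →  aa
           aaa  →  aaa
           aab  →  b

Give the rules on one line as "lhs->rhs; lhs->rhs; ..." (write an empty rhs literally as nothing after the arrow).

aab->b; ab->; bab->a; bb->

  | baaa
  | aababaaba => babaaba => aaaba => aba => a
  | abaabbbba => aabbbba => bbbba => bba => a
  | abababbaabb => ababbaabb => abbaabb => baabb => bbb => b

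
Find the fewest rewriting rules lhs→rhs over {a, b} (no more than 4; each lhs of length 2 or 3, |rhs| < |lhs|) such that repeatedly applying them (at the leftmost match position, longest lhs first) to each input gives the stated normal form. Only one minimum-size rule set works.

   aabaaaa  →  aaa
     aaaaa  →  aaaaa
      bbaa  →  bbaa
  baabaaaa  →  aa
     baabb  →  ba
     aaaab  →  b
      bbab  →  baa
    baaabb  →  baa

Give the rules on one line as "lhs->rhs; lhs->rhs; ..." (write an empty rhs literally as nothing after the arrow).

ab->b; aba->bb; abb->; bab->aa

  | aabaaaa => abbaaa => aaa
  | aaaaa
  | bbaa
  | baabaaaa => babbaaa => aabaaa => abbaa => aa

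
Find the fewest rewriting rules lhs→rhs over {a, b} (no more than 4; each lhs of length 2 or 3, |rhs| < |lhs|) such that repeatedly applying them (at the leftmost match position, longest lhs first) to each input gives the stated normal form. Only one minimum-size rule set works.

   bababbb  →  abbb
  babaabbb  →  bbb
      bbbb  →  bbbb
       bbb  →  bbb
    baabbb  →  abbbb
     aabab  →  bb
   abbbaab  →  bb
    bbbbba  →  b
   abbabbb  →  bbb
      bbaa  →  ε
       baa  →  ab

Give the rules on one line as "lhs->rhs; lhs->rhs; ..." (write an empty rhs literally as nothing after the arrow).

  | bababbb => bbabbb => abbb
  | babaabbb => bbaabbb => aabbb => bbb
  | bbbb
  | bbb

aa->; ba->b; baa->ab; bba->a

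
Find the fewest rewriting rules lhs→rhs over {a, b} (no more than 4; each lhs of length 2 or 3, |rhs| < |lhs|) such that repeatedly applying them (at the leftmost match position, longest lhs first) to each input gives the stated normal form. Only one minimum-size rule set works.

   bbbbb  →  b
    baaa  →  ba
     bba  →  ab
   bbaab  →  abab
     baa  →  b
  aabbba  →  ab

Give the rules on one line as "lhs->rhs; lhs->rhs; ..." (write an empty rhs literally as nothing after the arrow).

aa->; bb->b; bba->ab

  | bbbbb => bbbb => bbb => bb => b
  | baaa => ba
  | bba => ab
  | bbaab => abab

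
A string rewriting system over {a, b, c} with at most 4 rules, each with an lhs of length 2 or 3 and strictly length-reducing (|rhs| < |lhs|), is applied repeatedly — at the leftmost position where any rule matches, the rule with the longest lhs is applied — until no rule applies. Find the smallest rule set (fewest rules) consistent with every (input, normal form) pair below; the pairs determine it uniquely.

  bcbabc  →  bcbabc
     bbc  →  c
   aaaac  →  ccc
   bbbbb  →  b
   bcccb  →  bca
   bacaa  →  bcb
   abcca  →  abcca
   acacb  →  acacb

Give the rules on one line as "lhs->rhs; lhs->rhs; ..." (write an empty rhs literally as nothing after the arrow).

  | bcbabc
  | bbc => c
  | aaaac => caac => ccc
  | bbbbb => bbb => b

aa->c; acc->cb; bb->; ccb->a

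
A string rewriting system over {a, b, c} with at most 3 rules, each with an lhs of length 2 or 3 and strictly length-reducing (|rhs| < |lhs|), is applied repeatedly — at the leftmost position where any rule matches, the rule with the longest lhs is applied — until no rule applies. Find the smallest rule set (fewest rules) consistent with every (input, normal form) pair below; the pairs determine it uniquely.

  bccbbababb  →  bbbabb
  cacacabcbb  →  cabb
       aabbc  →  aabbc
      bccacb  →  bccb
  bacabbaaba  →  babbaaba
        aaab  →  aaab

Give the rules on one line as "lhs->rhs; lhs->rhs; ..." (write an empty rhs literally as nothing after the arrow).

  | bccbbababb => bcbababb => bbbabb
  | cacacabcbb => cacabcbb => cabcbb => cabb
  | aabbc
  | bccacb => bccb

ac->; cba->b; cbb->b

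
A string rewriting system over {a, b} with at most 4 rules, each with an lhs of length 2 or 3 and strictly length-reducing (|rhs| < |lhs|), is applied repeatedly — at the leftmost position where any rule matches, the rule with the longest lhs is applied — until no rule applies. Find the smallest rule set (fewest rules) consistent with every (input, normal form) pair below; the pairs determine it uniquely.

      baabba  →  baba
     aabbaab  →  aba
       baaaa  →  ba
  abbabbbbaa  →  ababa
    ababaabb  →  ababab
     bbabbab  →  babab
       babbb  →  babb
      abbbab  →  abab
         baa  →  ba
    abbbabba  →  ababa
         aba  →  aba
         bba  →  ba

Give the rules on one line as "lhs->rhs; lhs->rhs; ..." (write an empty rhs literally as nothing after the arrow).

aa->a; aab->a; bba->ba; bbb->bb

  | baabba => baba
  | aabbaab => abaab => aba
  | baaaa => baaa => baa => ba
  | abbabbbbaa => ababbbbaa => ababbbaa => ababbaa => ababaa => ababa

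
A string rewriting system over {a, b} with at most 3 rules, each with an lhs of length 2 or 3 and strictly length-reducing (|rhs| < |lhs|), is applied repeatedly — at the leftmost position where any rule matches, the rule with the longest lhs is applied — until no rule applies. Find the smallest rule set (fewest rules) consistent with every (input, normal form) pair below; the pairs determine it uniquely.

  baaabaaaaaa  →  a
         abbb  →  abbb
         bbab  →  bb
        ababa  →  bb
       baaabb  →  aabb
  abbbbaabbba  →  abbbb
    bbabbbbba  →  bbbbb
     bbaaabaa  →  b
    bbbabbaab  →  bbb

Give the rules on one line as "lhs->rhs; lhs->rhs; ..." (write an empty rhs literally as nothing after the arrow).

aba->bb; ba->

  | baaabaaaaaa => aabaaaaaa => abbaaaaa => abaaaa => bbaaa => baa => a
  | abbb
  | bbab => bb
  | ababa => bbba => bb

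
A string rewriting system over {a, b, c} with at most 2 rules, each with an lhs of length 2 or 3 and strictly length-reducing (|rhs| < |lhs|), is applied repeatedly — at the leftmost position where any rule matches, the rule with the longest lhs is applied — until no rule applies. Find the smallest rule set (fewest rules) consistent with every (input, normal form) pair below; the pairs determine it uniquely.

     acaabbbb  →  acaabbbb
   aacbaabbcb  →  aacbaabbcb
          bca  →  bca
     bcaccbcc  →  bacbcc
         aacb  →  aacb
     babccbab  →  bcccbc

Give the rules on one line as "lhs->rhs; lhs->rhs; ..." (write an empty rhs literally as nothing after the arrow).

bab->bc; cac->a

  | acaabbbb
  | aacbaabbcb
  | bca
  | bcaccbcc => bacbcc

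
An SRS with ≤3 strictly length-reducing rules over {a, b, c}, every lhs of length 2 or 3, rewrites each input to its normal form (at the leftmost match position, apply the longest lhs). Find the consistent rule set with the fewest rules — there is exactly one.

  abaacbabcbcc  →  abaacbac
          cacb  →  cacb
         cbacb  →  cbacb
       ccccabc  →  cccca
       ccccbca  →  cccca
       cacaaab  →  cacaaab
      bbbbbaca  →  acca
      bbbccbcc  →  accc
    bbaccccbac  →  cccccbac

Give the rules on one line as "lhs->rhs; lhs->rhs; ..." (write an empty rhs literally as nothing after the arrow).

  | abaacbabcbcc => abaacbabcc => abaacbac
  | cacb
  | cbacb
  | ccccabc => cccca

bba->c; bbb->a; bc->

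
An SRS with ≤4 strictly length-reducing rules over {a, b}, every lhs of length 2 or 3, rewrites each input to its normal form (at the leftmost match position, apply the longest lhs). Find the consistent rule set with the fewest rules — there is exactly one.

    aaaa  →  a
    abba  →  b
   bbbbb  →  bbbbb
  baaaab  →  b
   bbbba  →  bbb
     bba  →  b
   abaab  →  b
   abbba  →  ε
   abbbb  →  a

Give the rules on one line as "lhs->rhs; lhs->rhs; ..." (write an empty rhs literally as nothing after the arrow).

aa->b; ab->b; abb->a; ba->

  | aaaa => baa => a
  | abba => aa => b
  | bbbbb
  | baaaab => aaab => bab => b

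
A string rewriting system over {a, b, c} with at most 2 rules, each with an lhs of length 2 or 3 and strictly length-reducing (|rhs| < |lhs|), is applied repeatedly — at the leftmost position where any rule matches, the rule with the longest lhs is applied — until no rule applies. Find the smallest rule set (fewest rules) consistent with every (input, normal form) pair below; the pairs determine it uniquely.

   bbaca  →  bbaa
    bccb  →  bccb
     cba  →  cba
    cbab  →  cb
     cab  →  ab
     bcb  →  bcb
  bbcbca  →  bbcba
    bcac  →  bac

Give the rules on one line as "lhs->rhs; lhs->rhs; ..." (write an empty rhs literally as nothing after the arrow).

bab->b; ca->a

  | bbaca => bbaa
  | bccb
  | cba
  | cbab => cb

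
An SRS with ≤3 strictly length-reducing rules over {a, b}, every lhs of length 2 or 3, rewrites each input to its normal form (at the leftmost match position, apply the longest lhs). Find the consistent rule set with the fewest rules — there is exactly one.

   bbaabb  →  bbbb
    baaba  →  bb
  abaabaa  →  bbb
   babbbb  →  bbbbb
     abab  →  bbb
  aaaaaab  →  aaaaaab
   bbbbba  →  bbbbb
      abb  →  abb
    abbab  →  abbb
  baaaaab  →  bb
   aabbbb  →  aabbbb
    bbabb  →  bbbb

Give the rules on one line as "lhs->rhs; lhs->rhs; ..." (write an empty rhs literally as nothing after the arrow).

  | bbaabb => bbabb => bbbb
  | baaba => baba => bba => bb
  | abaabaa => bbabaa => bbbaa => bbba => bbb
  | babbbb => bbbbb

aba->bb; ba->b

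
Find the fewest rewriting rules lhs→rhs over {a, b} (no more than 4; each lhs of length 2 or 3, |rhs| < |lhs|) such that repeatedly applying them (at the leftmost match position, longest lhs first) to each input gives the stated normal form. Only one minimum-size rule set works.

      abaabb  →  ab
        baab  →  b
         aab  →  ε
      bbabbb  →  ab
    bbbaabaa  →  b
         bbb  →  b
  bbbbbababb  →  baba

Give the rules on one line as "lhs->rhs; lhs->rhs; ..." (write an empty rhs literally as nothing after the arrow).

  | abaabb => abaab => abaa => ab
  | baab => baa => b
  | aab => aa => ε
  | bbabbb => abbb => ab

aa->; aab->aa; bb->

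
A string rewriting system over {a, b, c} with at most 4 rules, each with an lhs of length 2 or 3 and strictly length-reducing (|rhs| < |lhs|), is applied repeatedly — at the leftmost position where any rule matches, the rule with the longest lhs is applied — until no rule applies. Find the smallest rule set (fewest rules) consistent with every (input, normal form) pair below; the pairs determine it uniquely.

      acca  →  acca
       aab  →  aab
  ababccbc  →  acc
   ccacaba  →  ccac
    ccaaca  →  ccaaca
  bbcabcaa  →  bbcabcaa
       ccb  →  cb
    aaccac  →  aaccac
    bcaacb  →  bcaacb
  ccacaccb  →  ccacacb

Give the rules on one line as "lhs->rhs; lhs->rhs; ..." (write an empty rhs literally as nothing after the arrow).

aba->; bcb->ac; ccb->cb

  | acca
  | aab
  | ababccbc => bccbc => bcbc => acc
  | ccacaba => ccac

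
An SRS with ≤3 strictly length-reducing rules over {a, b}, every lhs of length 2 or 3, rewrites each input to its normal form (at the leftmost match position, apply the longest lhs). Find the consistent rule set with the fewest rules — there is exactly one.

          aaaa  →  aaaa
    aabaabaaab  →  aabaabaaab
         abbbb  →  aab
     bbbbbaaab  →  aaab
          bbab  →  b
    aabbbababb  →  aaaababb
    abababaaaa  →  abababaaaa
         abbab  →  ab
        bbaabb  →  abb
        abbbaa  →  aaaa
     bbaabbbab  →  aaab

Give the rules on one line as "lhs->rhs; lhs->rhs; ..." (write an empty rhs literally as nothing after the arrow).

bba->; bbb->a

  | aaaa
  | aabaabaaab
  | abbbb => aab
  | bbbbbaaab => abbaaab => aaab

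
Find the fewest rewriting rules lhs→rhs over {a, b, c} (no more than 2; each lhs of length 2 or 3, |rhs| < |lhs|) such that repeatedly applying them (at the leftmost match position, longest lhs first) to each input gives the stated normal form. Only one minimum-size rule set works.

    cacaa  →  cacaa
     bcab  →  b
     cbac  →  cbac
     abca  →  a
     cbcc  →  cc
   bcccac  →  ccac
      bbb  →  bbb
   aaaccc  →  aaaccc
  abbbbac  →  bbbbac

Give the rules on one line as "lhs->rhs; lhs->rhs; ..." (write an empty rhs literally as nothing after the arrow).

  | cacaa
  | bcab => ab => b
  | cbac
  | abca => bca => a

ab->b; bc->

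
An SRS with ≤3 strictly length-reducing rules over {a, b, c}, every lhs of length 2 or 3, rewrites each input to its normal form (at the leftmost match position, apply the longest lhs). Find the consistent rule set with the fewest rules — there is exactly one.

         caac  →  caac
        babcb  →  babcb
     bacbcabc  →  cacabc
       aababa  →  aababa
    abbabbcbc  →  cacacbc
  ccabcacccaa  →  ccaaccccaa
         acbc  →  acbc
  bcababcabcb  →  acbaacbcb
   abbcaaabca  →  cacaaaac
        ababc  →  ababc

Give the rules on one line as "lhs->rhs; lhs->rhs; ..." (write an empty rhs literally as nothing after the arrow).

abb->ca; bac->ab; bca->ac

  | caac
  | babcb
  | bacbcabc => abbcabc => cacabc
  | aababa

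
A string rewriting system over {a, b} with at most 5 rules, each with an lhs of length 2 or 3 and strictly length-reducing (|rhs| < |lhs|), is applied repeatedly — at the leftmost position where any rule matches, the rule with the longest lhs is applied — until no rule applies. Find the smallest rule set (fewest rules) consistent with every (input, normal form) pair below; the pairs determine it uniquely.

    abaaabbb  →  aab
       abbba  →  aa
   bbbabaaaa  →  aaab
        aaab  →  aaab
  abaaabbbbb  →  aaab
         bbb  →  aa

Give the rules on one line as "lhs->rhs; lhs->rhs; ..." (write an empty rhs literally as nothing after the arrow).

abb->aa; ba->; baa->b; bbb->aa

  | abaaabbb => ababbb => abbb => aab
  | abbba => aaba => aa
  | bbbabaaaa => aaabaaaa => aaabaa => aaab
  | aaab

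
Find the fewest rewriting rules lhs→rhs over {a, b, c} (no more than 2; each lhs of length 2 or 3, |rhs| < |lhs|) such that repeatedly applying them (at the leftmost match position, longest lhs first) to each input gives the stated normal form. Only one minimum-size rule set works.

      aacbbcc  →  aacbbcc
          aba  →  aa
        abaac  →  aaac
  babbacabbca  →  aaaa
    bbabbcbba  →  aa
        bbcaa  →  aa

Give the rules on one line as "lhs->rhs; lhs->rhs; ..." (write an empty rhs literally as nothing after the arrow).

ba->a; ca->a

  | aacbbcc
  | aba => aa
  | abaac => aaac
  | babbacabbca => abbacabbca => abacabbca => aacabbca => aaabbca => aaabba => aaaba => aaaa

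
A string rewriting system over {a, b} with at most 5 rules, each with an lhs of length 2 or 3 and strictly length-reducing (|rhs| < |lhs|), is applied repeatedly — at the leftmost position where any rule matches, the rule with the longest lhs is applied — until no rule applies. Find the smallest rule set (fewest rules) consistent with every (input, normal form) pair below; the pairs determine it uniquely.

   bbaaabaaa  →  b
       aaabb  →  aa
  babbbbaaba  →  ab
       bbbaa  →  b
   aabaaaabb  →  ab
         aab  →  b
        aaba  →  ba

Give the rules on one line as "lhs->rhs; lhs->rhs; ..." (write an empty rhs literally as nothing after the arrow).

  | bbaaabaaa => baabaaa => abbaaa => abaa => aab => b
  | aaabb => abb => aa
  | babbbbaaba => baabbaaba => abbbaaba => aabaaba => baaba => abba => ab
  | bbbaa => abaa => aab => b

aab->b; baa->ab; bb->a; bba->b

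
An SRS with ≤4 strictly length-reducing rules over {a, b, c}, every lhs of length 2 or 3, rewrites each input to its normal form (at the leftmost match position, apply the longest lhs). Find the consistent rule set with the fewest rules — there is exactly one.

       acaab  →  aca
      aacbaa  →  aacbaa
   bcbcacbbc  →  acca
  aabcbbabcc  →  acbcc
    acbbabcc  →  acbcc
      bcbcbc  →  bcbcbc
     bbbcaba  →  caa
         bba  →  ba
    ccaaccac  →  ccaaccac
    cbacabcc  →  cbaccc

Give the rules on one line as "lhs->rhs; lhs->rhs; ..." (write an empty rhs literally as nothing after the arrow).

  | acaab => aca
  | aacbaa
  | bcbcacbbc => bcacbbc => acbbc => acca
  | aabcbbabcc => acbbabcc => acbabcc => acbcc

ab->; bb->b; bbc->ca; bca->a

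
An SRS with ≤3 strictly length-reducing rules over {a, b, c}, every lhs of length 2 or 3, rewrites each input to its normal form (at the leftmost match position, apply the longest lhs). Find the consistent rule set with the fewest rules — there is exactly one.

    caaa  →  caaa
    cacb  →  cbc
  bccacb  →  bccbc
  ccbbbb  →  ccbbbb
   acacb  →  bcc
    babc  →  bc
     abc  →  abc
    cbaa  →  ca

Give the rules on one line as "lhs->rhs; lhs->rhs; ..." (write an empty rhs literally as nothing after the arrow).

  | caaa
  | cacb => cbc
  | bccacb => bccbc
  | ccbbbb

acb->bc; ba->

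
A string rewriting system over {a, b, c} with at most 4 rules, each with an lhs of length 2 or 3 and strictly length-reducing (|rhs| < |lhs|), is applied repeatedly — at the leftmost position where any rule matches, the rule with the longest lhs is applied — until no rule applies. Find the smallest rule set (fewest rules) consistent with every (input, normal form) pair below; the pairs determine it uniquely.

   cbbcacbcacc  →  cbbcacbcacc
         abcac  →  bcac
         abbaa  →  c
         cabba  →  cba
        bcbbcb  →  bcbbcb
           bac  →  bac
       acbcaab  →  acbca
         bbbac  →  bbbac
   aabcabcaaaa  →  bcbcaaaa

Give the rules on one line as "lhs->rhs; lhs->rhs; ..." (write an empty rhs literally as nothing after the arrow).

ab->; abc->bc; baa->c

  | cbbcacbcacc
  | abcac => bcac
  | abbaa => baa => c
  | cabba => cba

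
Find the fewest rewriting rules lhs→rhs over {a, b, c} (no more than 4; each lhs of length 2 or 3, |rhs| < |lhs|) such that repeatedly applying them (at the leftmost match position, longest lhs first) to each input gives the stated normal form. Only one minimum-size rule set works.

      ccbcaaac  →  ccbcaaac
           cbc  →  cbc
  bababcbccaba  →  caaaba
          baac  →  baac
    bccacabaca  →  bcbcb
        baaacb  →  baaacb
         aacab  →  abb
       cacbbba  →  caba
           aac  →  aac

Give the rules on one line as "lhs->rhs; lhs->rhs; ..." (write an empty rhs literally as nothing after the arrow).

  | ccbcaaac
  | cbc
  | bababcbccaba => bababccaba => babacaba => bacaaba => caaaba
  | baac

abc->a; aca->b; bac->ca; cbb->bc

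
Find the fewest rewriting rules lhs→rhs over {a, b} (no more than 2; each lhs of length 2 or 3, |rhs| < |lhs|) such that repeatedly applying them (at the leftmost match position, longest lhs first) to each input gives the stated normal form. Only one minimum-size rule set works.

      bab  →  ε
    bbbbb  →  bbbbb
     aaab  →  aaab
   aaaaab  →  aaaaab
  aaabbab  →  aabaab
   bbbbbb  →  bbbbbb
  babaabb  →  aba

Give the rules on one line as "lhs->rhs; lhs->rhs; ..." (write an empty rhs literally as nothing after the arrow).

  | bab => ε
  | bbbbb
  | aaab
  | aaaaab

abb->ba; bab->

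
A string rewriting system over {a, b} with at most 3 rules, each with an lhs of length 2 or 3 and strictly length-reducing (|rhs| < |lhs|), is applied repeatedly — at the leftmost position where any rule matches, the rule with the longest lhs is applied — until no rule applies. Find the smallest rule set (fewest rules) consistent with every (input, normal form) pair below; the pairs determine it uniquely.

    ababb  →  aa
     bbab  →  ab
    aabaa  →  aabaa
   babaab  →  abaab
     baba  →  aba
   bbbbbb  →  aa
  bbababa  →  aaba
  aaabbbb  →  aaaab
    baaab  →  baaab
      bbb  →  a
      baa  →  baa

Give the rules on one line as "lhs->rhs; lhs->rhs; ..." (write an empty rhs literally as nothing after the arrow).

bab->ab; bb->; bbb->a

  | ababb => aabb => aa
  | bbab => ab
  | aabaa
  | babaab => abaab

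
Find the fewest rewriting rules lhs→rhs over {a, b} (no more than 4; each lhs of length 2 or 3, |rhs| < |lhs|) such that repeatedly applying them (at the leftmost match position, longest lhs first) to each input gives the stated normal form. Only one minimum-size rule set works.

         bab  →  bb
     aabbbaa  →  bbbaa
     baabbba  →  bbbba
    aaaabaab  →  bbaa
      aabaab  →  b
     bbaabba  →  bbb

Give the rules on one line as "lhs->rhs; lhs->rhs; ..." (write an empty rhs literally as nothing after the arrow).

  | bab => bb
  | aabbbaa => babbaa => bbbaa
  | baabbba => bbabba => bbbba
  | aaaabaab => aabaaab => baaaab => baaba => bbaa

aab->ba; ab->b; aba->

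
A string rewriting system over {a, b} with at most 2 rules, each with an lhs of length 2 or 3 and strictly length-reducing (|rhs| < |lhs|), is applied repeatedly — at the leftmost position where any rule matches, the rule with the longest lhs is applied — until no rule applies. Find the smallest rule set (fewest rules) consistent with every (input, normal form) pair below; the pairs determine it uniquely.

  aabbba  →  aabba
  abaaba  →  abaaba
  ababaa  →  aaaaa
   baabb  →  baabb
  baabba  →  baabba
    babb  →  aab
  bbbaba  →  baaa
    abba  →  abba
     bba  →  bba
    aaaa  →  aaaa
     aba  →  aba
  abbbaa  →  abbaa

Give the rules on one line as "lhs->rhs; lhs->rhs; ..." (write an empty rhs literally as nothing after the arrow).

bab->aa; bbb->bb

  | aabbba => aabba
  | abaaba
  | ababaa => aaaaa
  | baabb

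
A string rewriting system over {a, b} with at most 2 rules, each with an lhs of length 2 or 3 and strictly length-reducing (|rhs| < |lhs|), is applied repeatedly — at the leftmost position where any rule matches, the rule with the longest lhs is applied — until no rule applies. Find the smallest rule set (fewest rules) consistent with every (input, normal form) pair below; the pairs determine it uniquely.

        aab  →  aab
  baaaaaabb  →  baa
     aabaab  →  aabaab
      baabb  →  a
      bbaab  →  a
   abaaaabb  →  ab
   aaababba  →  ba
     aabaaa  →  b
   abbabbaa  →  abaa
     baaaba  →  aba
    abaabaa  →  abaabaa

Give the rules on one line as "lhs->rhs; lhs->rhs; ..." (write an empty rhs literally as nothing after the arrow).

  | aab
  | baaaaaabb => bbaaabb => aaaabb => babb => baa
  | aabaab
  | baabb => baaa => bb => a

aaa->b; bb->a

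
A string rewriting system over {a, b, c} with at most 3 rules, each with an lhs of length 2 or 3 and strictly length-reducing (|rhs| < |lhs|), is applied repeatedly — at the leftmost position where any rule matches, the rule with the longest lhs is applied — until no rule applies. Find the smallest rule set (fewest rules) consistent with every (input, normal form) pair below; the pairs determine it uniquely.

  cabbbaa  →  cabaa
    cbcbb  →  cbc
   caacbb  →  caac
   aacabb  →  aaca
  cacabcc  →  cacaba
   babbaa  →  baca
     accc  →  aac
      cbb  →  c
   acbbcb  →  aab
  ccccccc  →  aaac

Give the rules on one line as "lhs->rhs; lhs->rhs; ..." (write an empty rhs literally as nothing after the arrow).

bb->; bba->c; cc->a

  | cabbbaa => cabaa
  | cbcbb => cbc
  | caacbb => caac
  | aacabb => aaca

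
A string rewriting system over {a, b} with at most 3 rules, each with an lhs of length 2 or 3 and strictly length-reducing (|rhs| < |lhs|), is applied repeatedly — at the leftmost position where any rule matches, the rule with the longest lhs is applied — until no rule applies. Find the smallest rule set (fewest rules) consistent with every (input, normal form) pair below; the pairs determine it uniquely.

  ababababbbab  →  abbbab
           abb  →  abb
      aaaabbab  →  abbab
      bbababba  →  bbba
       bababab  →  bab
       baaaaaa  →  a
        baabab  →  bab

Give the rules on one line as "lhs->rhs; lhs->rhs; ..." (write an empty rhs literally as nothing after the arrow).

  | ababababbbab => aabababbbab => abababbbab => aababbbab => ababbbab => aabbbab => abbbab
  | abb
  | aaaabbab => aaabbab => aabbab => abbab
  | bbababba => bbaabba => bbba

aa->a; aba->aa; baa->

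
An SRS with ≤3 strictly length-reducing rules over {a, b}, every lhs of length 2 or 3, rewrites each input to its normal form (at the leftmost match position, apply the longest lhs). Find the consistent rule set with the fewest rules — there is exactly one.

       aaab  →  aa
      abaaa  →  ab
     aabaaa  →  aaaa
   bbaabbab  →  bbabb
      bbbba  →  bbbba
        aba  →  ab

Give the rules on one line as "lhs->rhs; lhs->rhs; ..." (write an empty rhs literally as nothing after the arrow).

  | aaab => aa
  | abaaa => abaa => aba => ab
  | aabaaa => aaaa
  | bbaabbab => bbabab => bbabb

aab->a; aba->ab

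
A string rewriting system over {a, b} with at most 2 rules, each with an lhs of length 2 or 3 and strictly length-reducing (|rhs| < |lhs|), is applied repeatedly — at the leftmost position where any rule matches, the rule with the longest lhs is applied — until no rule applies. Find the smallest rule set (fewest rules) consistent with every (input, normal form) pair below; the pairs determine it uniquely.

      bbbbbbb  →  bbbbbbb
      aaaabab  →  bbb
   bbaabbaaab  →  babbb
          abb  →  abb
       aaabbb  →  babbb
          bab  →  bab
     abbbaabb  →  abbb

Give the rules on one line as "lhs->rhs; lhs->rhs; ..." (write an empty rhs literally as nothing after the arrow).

  | bbbbbbb
  | aaaabab => baabab => bbbab => bbb
  | bbaabbaaab => babbaaab => babaab => babbb
  | abb

aa->b; bba->b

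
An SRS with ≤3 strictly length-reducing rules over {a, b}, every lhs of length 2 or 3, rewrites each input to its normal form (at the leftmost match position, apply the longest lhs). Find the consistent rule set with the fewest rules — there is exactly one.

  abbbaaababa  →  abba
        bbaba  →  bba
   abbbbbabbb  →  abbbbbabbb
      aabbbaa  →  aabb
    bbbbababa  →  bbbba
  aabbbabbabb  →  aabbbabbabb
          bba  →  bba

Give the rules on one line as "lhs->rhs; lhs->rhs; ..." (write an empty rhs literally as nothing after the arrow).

aba->a; baa->

  | abbbaaababa => abbababa => abbaba => abba
  | bbaba => bba
  | abbbbbabbb
  | aabbbaa => aabb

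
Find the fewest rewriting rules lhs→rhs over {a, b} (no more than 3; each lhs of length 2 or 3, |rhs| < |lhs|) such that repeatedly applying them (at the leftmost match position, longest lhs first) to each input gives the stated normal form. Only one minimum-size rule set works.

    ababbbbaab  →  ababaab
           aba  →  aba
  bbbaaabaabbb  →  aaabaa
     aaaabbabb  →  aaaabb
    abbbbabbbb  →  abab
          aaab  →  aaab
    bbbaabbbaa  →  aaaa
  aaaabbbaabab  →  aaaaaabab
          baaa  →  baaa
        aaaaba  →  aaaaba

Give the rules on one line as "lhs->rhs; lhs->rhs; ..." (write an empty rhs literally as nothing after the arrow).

  | ababbbbaab => ababaab
  | aba
  | bbbaaabaabbb => aaabaabbb => aaabaa
  | aaaabbabb => aaaabb

bba->; bbb->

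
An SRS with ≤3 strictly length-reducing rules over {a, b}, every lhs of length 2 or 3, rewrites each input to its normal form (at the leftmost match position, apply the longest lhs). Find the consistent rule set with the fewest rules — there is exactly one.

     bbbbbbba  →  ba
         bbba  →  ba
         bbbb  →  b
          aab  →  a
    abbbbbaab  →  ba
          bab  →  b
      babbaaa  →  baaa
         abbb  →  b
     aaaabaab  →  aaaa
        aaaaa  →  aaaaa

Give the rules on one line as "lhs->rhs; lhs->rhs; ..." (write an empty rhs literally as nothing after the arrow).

  | bbbbbbba => bbbbbba => bbbbba => bbbba => bbba => bba => ba
  | bbba => bba => ba
  | bbbb => bbb => bb => b
  | aab => a

ab->; bb->b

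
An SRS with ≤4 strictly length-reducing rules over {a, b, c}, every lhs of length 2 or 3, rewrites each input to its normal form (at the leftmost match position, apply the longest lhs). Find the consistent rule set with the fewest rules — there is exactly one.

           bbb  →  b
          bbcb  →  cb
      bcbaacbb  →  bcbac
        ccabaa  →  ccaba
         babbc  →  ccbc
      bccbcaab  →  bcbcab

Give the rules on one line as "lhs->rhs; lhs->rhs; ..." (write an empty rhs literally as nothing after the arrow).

  | bbb => b
  | bbcb => cb
  | bcbaacbb => bcbacbb => bcbac
  | ccabaa => ccaba

aa->a; bab->cc; bb->; bcc->bc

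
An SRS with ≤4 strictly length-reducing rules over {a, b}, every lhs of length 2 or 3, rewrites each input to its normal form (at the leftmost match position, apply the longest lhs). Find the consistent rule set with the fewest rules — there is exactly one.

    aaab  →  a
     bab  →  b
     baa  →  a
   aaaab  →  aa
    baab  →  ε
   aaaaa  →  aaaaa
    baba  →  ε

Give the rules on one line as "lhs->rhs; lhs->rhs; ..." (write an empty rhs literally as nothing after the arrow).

aab->; ab->; ba->

  | aaab => a
  | bab => b
  | baa => a
  | aaaab => aa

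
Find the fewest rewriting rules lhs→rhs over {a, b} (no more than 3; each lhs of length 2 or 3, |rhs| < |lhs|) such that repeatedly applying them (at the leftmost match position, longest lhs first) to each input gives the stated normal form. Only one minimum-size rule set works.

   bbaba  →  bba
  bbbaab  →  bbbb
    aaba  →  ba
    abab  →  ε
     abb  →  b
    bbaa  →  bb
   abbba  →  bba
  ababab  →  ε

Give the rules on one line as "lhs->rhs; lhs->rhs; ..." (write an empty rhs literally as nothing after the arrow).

aa->; ab->

  | bbaba => bba
  | bbbaab => bbbb
  | aaba => ba
  | abab => ab => ε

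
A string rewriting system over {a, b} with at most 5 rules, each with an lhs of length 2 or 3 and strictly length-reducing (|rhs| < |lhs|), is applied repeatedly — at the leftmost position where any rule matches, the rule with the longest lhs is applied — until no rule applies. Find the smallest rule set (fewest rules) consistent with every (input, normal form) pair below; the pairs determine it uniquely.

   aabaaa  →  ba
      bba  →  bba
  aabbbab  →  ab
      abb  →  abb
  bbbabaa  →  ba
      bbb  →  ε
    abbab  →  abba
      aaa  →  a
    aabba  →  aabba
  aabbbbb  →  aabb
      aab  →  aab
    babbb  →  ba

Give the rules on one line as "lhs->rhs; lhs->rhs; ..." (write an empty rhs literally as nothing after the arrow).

  | aabaaa => abaa => ba
  | bba
  | aabbbab => aaab => ab
  | abb

aaa->a; aba->b; bab->ba; bbb->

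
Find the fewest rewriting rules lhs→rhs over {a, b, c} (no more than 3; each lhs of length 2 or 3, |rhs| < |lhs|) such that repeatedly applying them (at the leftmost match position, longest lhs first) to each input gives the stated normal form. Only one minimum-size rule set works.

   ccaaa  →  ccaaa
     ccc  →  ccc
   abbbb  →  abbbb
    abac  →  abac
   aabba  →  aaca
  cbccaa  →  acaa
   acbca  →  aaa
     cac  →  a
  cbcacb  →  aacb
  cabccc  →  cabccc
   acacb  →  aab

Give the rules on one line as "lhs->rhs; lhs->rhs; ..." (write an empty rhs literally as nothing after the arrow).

  | ccaaa
  | ccc
  | abbbb
  | abac

bba->ca; cac->a; cbc->a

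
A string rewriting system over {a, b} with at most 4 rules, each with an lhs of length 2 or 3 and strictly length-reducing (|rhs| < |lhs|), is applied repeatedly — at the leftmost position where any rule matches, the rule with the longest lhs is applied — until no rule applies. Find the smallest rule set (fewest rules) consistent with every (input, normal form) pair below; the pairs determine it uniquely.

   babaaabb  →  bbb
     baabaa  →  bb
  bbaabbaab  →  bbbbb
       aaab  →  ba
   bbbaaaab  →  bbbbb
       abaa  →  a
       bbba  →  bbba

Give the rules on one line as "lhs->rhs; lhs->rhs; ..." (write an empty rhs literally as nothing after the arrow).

  | babaaabb => baabb => bbb
  | baabaa => bbaa => bb
  | bbaabbaab => bbbbaab => bbbbb
  | aaab => bab => ba

aa->; aaa->ba; ab->a; aba->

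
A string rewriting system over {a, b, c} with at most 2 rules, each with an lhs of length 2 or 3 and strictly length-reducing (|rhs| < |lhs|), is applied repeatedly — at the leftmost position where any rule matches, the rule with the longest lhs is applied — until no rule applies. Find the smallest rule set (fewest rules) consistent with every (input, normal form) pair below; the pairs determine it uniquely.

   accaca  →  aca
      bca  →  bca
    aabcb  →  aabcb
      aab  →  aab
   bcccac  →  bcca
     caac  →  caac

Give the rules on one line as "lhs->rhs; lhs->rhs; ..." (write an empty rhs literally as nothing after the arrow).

acc->; cac->a

  | accaca => aca
  | bca
  | aabcb
  | aab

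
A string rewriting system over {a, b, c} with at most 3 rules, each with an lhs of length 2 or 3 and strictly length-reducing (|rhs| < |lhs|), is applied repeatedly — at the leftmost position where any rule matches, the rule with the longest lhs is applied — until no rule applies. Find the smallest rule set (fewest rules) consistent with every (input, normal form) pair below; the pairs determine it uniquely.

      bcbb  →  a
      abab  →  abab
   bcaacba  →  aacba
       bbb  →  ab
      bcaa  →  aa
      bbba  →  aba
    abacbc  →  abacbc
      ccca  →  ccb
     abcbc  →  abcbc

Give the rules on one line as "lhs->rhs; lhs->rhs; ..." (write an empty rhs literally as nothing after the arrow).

  | bcbb => bca => bb => a
  | abab
  | bcaacba => bbacba => aacba
  | bbb => ab

bb->a; ca->b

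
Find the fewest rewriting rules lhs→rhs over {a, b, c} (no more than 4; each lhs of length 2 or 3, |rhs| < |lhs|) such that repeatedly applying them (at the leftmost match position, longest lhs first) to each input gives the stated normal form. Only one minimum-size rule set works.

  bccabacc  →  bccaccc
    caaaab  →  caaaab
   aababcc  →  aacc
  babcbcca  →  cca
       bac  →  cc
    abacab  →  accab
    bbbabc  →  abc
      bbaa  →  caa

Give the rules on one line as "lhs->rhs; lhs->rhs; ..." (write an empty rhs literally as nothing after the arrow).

  | bccabacc => bccaccc
  | caaaab
  | aababcc => aacbcc => aacc
  | babcbcca => cbcbcca => cbcca => cca

ba->c; bb->c; cb->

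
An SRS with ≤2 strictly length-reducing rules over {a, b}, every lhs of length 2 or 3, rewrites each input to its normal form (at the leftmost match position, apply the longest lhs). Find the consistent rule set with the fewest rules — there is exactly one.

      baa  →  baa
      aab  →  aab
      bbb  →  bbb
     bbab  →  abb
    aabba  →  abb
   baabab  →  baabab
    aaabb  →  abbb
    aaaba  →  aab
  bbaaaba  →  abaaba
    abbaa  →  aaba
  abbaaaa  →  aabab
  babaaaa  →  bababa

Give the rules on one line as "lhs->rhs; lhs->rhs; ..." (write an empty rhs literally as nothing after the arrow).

  | baa
  | aab
  | bbb
  | bbab => abb

aaa->ab; bba->ab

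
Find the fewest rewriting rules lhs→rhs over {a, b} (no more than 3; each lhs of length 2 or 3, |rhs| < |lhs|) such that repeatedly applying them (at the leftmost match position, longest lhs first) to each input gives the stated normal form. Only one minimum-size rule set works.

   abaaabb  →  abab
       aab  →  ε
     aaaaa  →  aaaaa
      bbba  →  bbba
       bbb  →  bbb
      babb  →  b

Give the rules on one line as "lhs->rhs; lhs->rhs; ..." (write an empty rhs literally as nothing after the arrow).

  | abaaabb => abab
  | aab => ε
  | aaaaa
  | bbba

aab->; abb->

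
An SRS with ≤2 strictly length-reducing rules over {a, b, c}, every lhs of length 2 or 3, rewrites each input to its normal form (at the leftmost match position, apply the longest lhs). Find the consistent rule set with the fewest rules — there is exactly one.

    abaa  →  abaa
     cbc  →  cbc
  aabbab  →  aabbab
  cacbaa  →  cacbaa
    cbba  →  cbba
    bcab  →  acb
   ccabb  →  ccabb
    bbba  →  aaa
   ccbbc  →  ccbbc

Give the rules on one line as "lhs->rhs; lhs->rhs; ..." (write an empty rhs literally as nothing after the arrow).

bbb->aa; bca->ac

  | abaa
  | cbc
  | aabbab
  | cacbaa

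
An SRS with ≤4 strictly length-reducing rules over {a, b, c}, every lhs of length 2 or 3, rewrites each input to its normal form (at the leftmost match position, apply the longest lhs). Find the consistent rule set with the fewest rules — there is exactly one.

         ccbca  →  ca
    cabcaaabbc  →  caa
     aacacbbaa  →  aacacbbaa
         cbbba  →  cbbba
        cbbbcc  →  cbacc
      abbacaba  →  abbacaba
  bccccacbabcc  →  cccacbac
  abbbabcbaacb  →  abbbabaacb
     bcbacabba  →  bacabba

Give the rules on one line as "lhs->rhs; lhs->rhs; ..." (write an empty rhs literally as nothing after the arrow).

aab->c; bbc->ac; bc->; cbc->

  | ccbca => ca
  | cabcaaabbc => caaaabbc => caacbc => caa
  | aacacbbaa
  | cbbba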